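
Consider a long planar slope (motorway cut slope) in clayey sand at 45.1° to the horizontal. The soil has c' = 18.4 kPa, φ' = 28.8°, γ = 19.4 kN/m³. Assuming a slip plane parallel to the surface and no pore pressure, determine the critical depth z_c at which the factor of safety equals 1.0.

Setting FS = 1.00 in FS = [c' + γz cos²β tanφ'] / [γz sinβ cosβ] and solving for z:
z = c' / [γ cosβ (FS·sinβ − cosβ·tanφ')]
  = 18.4 / [19.4·cos45.1°·(1.00·sin45.1° − cos45.1°·tan28.8°)]
  = 18.4 / [19.4·0.7059·(1.00·0.7083 − 0.7059·0.5498)]
  = 18.4 / 4.3859 = 4.195 m

z_c = 4.20 m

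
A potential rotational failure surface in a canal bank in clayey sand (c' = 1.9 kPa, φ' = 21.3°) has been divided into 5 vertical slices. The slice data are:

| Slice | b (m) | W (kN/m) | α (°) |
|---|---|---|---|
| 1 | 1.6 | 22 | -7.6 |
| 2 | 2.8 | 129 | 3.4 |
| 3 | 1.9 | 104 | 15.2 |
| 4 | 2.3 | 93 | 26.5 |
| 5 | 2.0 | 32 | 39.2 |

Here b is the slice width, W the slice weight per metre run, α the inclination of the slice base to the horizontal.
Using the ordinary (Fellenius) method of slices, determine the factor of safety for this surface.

Ordinary method of slices: FS = Σ[c'·Δl_i + (W_i cosα_i)·tanφ'] / Σ W_i sinα_i, with Δl_i = b_i / cosα_i.
Slice 1: Δl = 1.6/cos(-7.6°) = 1.614 m; N'_1 = 22·cos(-7.6°) = 21.8; c'Δl = 3.07; W sinα = -2.9
Slice 2: Δl = 2.8/cos3.4° = 2.805 m; N'_2 = 129·cos3.4° = 128.8; c'Δl = 5.33; W sinα = 7.7
Slice 3: Δl = 1.9/cos15.2° = 1.969 m; N'_3 = 104·cos15.2° = 100.4; c'Δl = 3.74; W sinα = 27.3
Slice 4: Δl = 2.3/cos26.5° = 2.570 m; N'_4 = 93·cos26.5° = 83.2; c'Δl = 4.88; W sinα = 41.5
Slice 5: Δl = 2.0/cos39.2° = 2.581 m; N'_5 = 32·cos39.2° = 24.8; c'Δl = 4.90; W sinα = 20.2
Σc'Δl = 21.9 kN/m; ΣN' = 359.0 kN/m; ΣW sinα = 93.7 kN/m
Resisting = 21.9 + 359.0·tan21.3° = 21.9 + 140.0 = 161.9 kN/m
FS = 161.9 / 93.7 = 1.727

FS = 1.73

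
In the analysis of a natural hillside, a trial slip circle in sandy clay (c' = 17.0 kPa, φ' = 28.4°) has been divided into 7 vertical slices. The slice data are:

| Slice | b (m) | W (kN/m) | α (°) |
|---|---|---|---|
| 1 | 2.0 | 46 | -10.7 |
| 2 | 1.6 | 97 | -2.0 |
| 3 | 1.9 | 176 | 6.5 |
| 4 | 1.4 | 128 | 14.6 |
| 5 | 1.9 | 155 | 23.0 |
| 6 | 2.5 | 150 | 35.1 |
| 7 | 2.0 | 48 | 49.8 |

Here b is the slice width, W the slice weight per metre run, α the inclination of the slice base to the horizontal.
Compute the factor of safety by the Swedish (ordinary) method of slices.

FS = 2.94

Ordinary method of slices: FS = Σ[c'·Δl_i + (W_i cosα_i)·tanφ'] / Σ W_i sinα_i, with Δl_i = b_i / cosα_i.
Slice 1: Δl = 2.0/cos(-10.7°) = 2.035 m; N'_1 = 46·cos(-10.7°) = 45.2; c'Δl = 34.60; W sinα = -8.5
Slice 2: Δl = 1.6/cos(-2.0°) = 1.601 m; N'_2 = 97·cos(-2.0°) = 96.9; c'Δl = 27.22; W sinα = -3.4
Slice 3: Δl = 1.9/cos6.5° = 1.912 m; N'_3 = 176·cos6.5° = 174.9; c'Δl = 32.51; W sinα = 19.9
Slice 4: Δl = 1.4/cos14.6° = 1.447 m; N'_4 = 128·cos14.6° = 123.9; c'Δl = 24.59; W sinα = 32.3
Slice 5: Δl = 1.9/cos23.0° = 2.064 m; N'_5 = 155·cos23.0° = 142.7; c'Δl = 35.09; W sinα = 60.6
Slice 6: Δl = 2.5/cos35.1° = 3.056 m; N'_6 = 150·cos35.1° = 122.7; c'Δl = 51.95; W sinα = 86.3
Slice 7: Δl = 2.0/cos49.8° = 3.099 m; N'_7 = 48·cos49.8° = 31.0; c'Δl = 52.68; W sinα = 36.7
Σc'Δl = 258.6 kN/m; ΣN' = 737.3 kN/m; ΣW sinα = 223.7 kN/m
Resisting = 258.6 + 737.3·tan28.4° = 258.6 + 398.6 = 657.3 kN/m
FS = 657.3 / 223.7 = 2.938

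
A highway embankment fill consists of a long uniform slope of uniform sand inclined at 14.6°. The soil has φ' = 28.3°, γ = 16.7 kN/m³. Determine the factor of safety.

FS = 2.07

For a dry cohesionless infinite slope the factor of safety is FS = tanφ' / tanβ.
FS = tan28.3° / tan14.6° = 0.5384 / 0.2605 = 2.067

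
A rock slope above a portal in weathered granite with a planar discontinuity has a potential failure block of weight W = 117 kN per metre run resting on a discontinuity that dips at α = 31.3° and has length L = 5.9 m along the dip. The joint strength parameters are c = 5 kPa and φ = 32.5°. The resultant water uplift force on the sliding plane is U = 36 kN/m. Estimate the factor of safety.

FS = 1.16

Resolving the block weight along and normal to the plane and applying the Mohr–Coulomb strength on the joint:
N' = W cosα − U = 117·cos31.3° − 36 = 64.0 kN/m
Driving force T = W sinα = 117·sin31.3° = 60.8 kN/m
Resisting force R = c·L + N'·tanφ = 5·5.9 + 64.0·tan32.5° = 29.5 + 40.8 = 70.3 kN/m
FS = R / T = 70.3 / 60.8 = 1.156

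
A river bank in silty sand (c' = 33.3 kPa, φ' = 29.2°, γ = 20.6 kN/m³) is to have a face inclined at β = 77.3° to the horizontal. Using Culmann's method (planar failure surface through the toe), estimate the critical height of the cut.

H_c = 16.58 m

Culmann's analysis gives the critical failure plane at α_cr = (β + φ')/2 = (77.3 + 29.2)/2 = 53.2°, and the critical height
H_c = (4c'/γ) · sinβ cosφ' / [1 − cos(β − φ')]
    = (4·33.3/20.6) · sin77.3°·cos29.2° / [1 − cos(48.1°)]
    = 6.466 · 0.9755·0.8729 / [1 − 0.6678]
    = 6.466 · 0.8516 / 0.3322
    = 16.58 m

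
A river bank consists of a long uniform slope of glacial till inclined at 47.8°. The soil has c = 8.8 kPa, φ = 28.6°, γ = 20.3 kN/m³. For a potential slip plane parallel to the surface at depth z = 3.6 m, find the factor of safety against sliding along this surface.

For an infinite slope with a slip plane parallel to the surface (no pore pressure): FS = [c + γz cos²β tanφ] / [γz sinβ cosβ].
γz = 20.3·3.6 = 73.08 kN/m²
Numerator = 8.8 + 73.08·cos²47.8°·tan28.6° = 8.8 + 73.08·0.4512·0.5452 = 26.778 kPa
Denominator = 73.08·sin47.8°·cos47.8° = 73.08·0.7408·0.6717 = 36.366 kPa
FS = 26.778 / 36.366 = 0.736

FS = 0.74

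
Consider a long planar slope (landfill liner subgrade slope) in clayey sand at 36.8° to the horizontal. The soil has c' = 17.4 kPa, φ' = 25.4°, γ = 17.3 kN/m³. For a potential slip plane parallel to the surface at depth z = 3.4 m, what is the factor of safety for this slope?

For an infinite slope with a slip plane parallel to the surface (no pore pressure): FS = [c' + γz cos²β tanφ'] / [γz sinβ cosβ].
γz = 17.3·3.4 = 58.82 kN/m²
Numerator = 17.4 + 58.82·cos²36.8°·tan25.4° = 17.4 + 58.82·0.6412·0.4748 = 35.308 kPa
Denominator = 58.82·sin36.8°·cos36.8° = 58.82·0.5990·0.8007 = 28.213 kPa
FS = 35.308 / 28.213 = 1.251

FS = 1.25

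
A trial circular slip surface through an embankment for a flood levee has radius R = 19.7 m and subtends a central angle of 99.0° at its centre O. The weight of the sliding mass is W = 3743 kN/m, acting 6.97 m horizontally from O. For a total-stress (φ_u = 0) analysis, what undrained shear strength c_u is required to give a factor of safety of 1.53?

FS = c_u·L_a·R / (W·d), so c_u = FS·W·d / (L_a·R).
Arc length L_a = R·θ = 19.7·(99.0°·π/180) = 19.7·1.7279 = 34.04 m
c_u = 1.53·3743·6.97 / (34.04·19.7) = 39915.7 / 670.57 = 59.52 kPa

c_u = 59.5 kPa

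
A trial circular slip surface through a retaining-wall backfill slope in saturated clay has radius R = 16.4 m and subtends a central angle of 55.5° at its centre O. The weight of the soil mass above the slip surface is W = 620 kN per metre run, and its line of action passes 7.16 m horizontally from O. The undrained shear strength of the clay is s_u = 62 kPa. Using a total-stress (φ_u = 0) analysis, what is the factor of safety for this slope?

Taking moments about the centre O, the resisting moment is provided by the undrained shear strength acting along the arc:
Arc length L_a = R·θ = 16.4·(55.5°·π/180) = 16.4·0.9687 = 15.89 m
M_R = s_u·L_a·R = 62·15.89·16.4 = 16152.9 kN·m/m
M_D = W·d = 620·7.16 = 4439.2 kN·m/m
FS = M_R / M_D = 16152.9 / 4439.2 = 3.639

FS = 3.64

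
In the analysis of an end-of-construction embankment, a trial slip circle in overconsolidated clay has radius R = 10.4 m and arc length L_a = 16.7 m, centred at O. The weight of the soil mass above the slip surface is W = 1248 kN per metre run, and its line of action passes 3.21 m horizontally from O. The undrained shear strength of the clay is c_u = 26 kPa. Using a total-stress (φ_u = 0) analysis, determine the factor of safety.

FS = 1.13

Taking moments about the centre O, the resisting moment is provided by the undrained shear strength acting along the arc:
M_R = c_u·L_a·R = 26·16.70·10.4 = 4515.7 kN·m/m
M_D = W·d = 1248·3.21 = 4006.1 kN·m/m
FS = M_R / M_D = 4515.7 / 4006.1 = 1.127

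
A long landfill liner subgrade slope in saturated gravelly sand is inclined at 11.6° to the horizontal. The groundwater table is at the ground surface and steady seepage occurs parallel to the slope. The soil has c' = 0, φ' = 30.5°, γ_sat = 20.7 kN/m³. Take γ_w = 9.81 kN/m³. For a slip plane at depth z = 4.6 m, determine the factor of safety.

With seepage parallel to the slope and the water table at the surface, the effective normal stress on the slip plane uses the buoyant unit weight γ' = γ_sat − γ_w while the driving shear stress uses γ_sat:
FS = [c' + γ' z cos²β tanφ'] / [γ_sat z sinβ cosβ]
(For c' = 0 this reduces to FS = (γ'/γ_sat)·tanφ'/tanβ.)
γ' = 20.7 − 9.81 = 10.89 kN/m³
Numerator = 0.0 + 10.89·4.6·cos²11.6°·tan30.5° = 0.0 + 10.89·4.6·0.9596·0.5890 = 28.315 kPa
Denominator = 20.7·4.6·sin11.6°·cos11.6° = 20.7·4.6·0.2011·0.9796 = 18.756 kPa
FS = 28.315 / 18.756 = 1.510

FS = 1.51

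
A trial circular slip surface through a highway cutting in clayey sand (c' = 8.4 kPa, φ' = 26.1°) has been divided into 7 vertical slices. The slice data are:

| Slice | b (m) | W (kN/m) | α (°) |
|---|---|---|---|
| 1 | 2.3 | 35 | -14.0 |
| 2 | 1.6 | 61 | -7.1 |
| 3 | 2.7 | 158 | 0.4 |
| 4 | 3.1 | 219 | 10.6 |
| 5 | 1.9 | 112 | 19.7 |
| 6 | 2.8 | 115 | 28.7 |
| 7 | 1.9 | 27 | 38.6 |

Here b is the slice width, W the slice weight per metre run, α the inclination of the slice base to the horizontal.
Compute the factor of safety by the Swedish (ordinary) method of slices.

Ordinary method of slices: FS = Σ[c'·Δl_i + (W_i cosα_i)·tanφ'] / Σ W_i sinα_i, with Δl_i = b_i / cosα_i.
Slice 1: Δl = 2.3/cos(-14.0°) = 2.370 m; N'_1 = 35·cos(-14.0°) = 34.0; c'Δl = 19.91; W sinα = -8.5
Slice 2: Δl = 1.6/cos(-7.1°) = 1.612 m; N'_2 = 61·cos(-7.1°) = 60.5; c'Δl = 13.54; W sinα = -7.5
Slice 3: Δl = 2.7/cos0.4° = 2.700 m; N'_3 = 158·cos0.4° = 158.0; c'Δl = 22.68; W sinα = 1.1
Slice 4: Δl = 3.1/cos10.6° = 3.154 m; N'_4 = 219·cos10.6° = 215.3; c'Δl = 26.49; W sinα = 40.3
Slice 5: Δl = 1.9/cos19.7° = 2.018 m; N'_5 = 112·cos19.7° = 105.4; c'Δl = 16.95; W sinα = 37.8
Slice 6: Δl = 2.8/cos28.7° = 3.192 m; N'_6 = 115·cos28.7° = 100.9; c'Δl = 26.81; W sinα = 55.2
Slice 7: Δl = 1.9/cos38.6° = 2.431 m; N'_7 = 27·cos38.6° = 21.1; c'Δl = 20.42; W sinα = 16.8
Σc'Δl = 146.8 kN/m; ΣN' = 695.2 kN/m; ΣW sinα = 135.2 kN/m
Resisting = 146.8 + 695.2·tan26.1° = 146.8 + 340.6 = 487.4 kN/m
FS = 487.4 / 135.2 = 3.605

FS = 3.60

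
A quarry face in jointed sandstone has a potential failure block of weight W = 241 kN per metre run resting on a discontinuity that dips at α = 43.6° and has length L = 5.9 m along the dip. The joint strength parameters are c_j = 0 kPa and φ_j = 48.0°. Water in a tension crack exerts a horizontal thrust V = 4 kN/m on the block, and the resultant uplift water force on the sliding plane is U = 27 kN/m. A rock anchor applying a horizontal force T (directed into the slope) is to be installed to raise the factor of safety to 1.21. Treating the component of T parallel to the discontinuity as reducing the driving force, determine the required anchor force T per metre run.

T = 27 kN/m

Resolving forces along and normal to the sliding plane, with the horizontal anchor force T adding T·sinα to the effective normal force and T·cosα acting up the plane against the driving force:
FS = [c_jL + (W cosα − U − V sinα + T sinα) tanφ_j] / [W sinα + V cosα − T cosα]
Without the anchor: N' = 144.8 kN/m, driving T_d = 169.1 kN/m, resisting R = 0·5.9 + 144.8·tan48.0° = 160.8 kN/m, FS = 0.95.
Setting FS = 1.21 and solving for T:
1.21·(169.1 − T cos43.6°) = 160.8 + T sin43.6°·tan48.0°
T·(sin43.6°·tan48.0° + 1.21·cos43.6°) = 1.21·169.1 − 160.8
T·(0.6896·1.1106 + 1.21·0.7242) = 204.6 − 160.8 = 43.8
T·1.6421 = 43.8
T = 26.7 kN/m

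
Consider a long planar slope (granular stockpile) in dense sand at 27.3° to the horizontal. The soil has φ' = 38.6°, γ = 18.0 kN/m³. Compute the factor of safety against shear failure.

FS = 1.55

For a dry cohesionless infinite slope the factor of safety is FS = tanφ' / tanβ.
FS = tan38.6° / tan27.3° = 0.7983 / 0.5161 = 1.547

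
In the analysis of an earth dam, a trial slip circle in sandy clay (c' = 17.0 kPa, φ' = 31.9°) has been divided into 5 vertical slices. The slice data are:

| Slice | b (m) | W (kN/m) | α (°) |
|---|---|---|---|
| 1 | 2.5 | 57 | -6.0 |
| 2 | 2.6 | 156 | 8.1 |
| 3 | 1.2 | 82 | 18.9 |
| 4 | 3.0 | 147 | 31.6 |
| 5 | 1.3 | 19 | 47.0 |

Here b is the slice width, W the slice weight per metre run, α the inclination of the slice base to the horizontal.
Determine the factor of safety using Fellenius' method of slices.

Ordinary method of slices: FS = Σ[c'·Δl_i + (W_i cosα_i)·tanφ'] / Σ W_i sinα_i, with Δl_i = b_i / cosα_i.
Slice 1: Δl = 2.5/cos(-6.0°) = 2.514 m; N'_1 = 57·cos(-6.0°) = 56.7; c'Δl = 42.73; W sinα = -6.0
Slice 2: Δl = 2.6/cos8.1° = 2.626 m; N'_2 = 156·cos8.1° = 154.4; c'Δl = 44.65; W sinα = 22.0
Slice 3: Δl = 1.2/cos18.9° = 1.268 m; N'_3 = 82·cos18.9° = 77.6; c'Δl = 21.56; W sinα = 26.6
Slice 4: Δl = 3.0/cos31.6° = 3.522 m; N'_4 = 147·cos31.6° = 125.2; c'Δl = 59.88; W sinα = 77.0
Slice 5: Δl = 1.3/cos47.0° = 1.906 m; N'_5 = 19·cos47.0° = 13.0; c'Δl = 32.40; W sinα = 13.9
Σc'Δl = 201.2 kN/m; ΣN' = 426.9 kN/m; ΣW sinα = 133.5 kN/m
Resisting = 201.2 + 426.9·tan31.9° = 201.2 + 265.7 = 466.9 kN/m
FS = 466.9 / 133.5 = 3.497

FS = 3.50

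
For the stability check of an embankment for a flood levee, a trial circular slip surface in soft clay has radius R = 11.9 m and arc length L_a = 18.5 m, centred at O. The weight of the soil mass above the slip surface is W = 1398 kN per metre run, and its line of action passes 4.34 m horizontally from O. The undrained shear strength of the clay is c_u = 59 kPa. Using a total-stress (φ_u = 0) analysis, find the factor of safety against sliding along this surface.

Taking moments about the centre O, the resisting moment is provided by the undrained shear strength acting along the arc:
M_R = c_u·L_a·R = 59·18.50·11.9 = 12988.9 kN·m/m
M_D = W·d = 1398·4.34 = 6067.3 kN·m/m
FS = M_R / M_D = 12988.9 / 6067.3 = 2.141

FS = 2.14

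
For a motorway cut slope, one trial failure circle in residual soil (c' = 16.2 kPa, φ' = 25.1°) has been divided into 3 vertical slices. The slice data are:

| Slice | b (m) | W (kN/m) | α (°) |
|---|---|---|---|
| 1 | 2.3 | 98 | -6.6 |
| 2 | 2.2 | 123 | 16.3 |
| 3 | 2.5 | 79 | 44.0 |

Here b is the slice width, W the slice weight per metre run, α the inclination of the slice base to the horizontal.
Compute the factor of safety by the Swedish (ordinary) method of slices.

Ordinary method of slices: FS = Σ[c'·Δl_i + (W_i cosα_i)·tanφ'] / Σ W_i sinα_i, with Δl_i = b_i / cosα_i.
Slice 1: Δl = 2.3/cos(-6.6°) = 2.315 m; N'_1 = 98·cos(-6.6°) = 97.4; c'Δl = 37.51; W sinα = -11.3
Slice 2: Δl = 2.2/cos16.3° = 2.292 m; N'_2 = 123·cos16.3° = 118.1; c'Δl = 37.13; W sinα = 34.5
Slice 3: Δl = 2.5/cos44.0° = 3.475 m; N'_3 = 79·cos44.0° = 56.8; c'Δl = 56.30; W sinα = 54.9
Σc'Δl = 130.9 kN/m; ΣN' = 272.2 kN/m; ΣW sinα = 78.1 kN/m
Resisting = 130.9 + 272.2·tan25.1° = 130.9 + 127.5 = 258.5 kN/m
FS = 258.5 / 78.1 = 3.308

FS = 3.31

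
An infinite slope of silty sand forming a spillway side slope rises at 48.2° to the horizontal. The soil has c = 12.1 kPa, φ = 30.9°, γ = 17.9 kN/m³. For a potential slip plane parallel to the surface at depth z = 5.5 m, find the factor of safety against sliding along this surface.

FS = 0.78

For an infinite slope with a slip plane parallel to the surface (no pore pressure): FS = [c + γz cos²β tanφ] / [γz sinβ cosβ].
γz = 17.9·5.5 = 98.45 kN/m²
Numerator = 12.1 + 98.45·cos²48.2°·tan30.9° = 12.1 + 98.45·0.4443·0.5985 = 38.277 kPa
Denominator = 98.45·sin48.2°·cos48.2° = 98.45·0.7455·0.6665 = 48.918 kPa
FS = 38.277 / 48.918 = 0.782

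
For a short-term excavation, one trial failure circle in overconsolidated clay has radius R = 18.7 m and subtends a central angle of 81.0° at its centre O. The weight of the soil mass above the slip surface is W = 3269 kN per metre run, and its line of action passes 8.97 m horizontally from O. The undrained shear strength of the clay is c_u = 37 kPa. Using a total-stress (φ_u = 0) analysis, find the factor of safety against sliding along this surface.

Taking moments about the centre O, the resisting moment is provided by the undrained shear strength acting along the arc:
Arc length L_a = R·θ = 18.7·(81.0°·π/180) = 18.7·1.4137 = 26.44 m
M_R = c_u·L_a·R = 37·26.44·18.7 = 18291.4 kN·m/m
M_D = W·d = 3269·8.97 = 29322.9 kN·m/m
FS = M_R / M_D = 18291.4 / 29322.9 = 0.624

FS = 0.62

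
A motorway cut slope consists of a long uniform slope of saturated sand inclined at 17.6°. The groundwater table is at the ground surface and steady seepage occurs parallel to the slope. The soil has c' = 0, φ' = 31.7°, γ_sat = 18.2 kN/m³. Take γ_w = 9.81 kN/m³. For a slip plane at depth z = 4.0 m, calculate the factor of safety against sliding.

FS = 0.90

With seepage parallel to the slope and the water table at the surface, the effective normal stress on the slip plane uses the buoyant unit weight γ' = γ_sat − γ_w while the driving shear stress uses γ_sat:
FS = [c' + γ' z cos²β tanφ'] / [γ_sat z sinβ cosβ]
(For c' = 0 this reduces to FS = (γ'/γ_sat)·tanφ'/tanβ.)
γ' = 18.2 − 9.81 = 8.39 kN/m³
Numerator = 0.0 + 8.39·4.0·cos²17.6°·tan31.7° = 0.0 + 8.39·4.0·0.9086·0.6176 = 18.832 kPa
Denominator = 18.2·4.0·sin17.6°·cos17.6° = 18.2·4.0·0.3024·0.9532 = 20.982 kPa
FS = 18.832 / 20.982 = 0.898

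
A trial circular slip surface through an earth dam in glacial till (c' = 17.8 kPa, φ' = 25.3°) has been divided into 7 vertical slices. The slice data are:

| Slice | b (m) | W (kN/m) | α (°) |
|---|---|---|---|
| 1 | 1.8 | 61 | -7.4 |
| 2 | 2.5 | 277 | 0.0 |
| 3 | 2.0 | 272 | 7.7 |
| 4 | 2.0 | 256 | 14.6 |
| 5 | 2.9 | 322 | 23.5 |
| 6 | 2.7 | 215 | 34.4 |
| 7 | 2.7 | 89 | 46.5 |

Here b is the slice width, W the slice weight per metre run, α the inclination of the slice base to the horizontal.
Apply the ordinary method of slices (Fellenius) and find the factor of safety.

Ordinary method of slices: FS = Σ[c'·Δl_i + (W_i cosα_i)·tanφ'] / Σ W_i sinα_i, with Δl_i = b_i / cosα_i.
Slice 1: Δl = 1.8/cos(-7.4°) = 1.815 m; N'_1 = 61·cos(-7.4°) = 60.5; c'Δl = 32.31; W sinα = -7.9
Slice 2: Δl = 2.5/cos0.0° = 2.500 m; N'_2 = 277·cos0.0° = 277.0; c'Δl = 44.50; W sinα = 0.0
Slice 3: Δl = 2.0/cos7.7° = 2.018 m; N'_3 = 272·cos7.7° = 269.5; c'Δl = 35.92; W sinα = 36.4
Slice 4: Δl = 2.0/cos14.6° = 2.067 m; N'_4 = 256·cos14.6° = 247.7; c'Δl = 36.79; W sinα = 64.5
Slice 5: Δl = 2.9/cos23.5° = 3.162 m; N'_5 = 322·cos23.5° = 295.3; c'Δl = 56.29; W sinα = 128.4
Slice 6: Δl = 2.7/cos34.4° = 3.272 m; N'_6 = 215·cos34.4° = 177.4; c'Δl = 58.25; W sinα = 121.5
Slice 7: Δl = 2.7/cos46.5° = 3.922 m; N'_7 = 89·cos46.5° = 61.3; c'Δl = 69.82; W sinα = 64.6
Σc'Δl = 333.9 kN/m; ΣN' = 1388.7 kN/m; ΣW sinα = 407.5 kN/m
Resisting = 333.9 + 1388.7·tan25.3° = 333.9 + 656.4 = 990.3 kN/m
FS = 990.3 / 407.5 = 2.430

FS = 2.43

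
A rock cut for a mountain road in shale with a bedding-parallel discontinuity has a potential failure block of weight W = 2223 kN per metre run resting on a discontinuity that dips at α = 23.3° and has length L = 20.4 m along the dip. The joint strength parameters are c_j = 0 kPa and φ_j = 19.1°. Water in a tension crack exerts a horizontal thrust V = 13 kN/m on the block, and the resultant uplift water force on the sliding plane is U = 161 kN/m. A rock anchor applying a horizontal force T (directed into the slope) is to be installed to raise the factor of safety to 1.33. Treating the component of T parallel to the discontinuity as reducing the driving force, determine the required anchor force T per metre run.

Resolving forces along and normal to the sliding plane, with the horizontal anchor force T adding T·sinα to the effective normal force and T·cosα acting up the plane against the driving force:
FS = [c_jL + (W cosα − U − V sinα + T sinα) tanφ_j] / [W sinα + V cosα − T cosα]
Without the anchor: N' = 1875.6 kN/m, driving T_d = 891.2 kN/m, resisting R = 0·20.4 + 1875.6·tan19.1° = 649.5 kN/m, FS = 0.73.
Setting FS = 1.33 and solving for T:
1.33·(891.2 − T cos23.3°) = 649.5 + T sin23.3°·tan19.1°
T·(sin23.3°·tan19.1° + 1.33·cos23.3°) = 1.33·891.2 − 649.5
T·(0.3955·0.3463 + 1.33·0.9184) = 1185.3 − 649.5 = 535.9
T·1.3585 = 535.9
T = 394.5 kN/m

T = 394 kN/m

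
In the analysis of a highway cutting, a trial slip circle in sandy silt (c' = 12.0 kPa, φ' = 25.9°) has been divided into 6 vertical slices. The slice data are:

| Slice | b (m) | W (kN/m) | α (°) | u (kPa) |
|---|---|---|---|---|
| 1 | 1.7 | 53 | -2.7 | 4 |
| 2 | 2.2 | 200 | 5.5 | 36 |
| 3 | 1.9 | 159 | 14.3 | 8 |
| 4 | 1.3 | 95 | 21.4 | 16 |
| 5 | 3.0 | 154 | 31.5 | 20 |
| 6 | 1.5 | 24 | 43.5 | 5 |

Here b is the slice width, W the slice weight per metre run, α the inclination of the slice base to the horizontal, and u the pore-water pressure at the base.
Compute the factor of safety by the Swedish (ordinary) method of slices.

Ordinary method of slices: FS = Σ[c'·Δl_i + (W_i cosα_i − u_i·Δl_i)·tanφ'] / Σ W_i sinα_i, with Δl_i = b_i / cosα_i.
Slice 1: Δl = 1.7/cos(-2.7°) = 1.702 m; N'_1 = 53·cos(-2.7°) − 4·1.702 = 46.1; c'Δl = 20.42; W sinα = -2.5
Slice 2: Δl = 2.2/cos5.5° = 2.210 m; N'_2 = 200·cos5.5° − 36·2.210 = 119.5; c'Δl = 26.52; W sinα = 19.2
Slice 3: Δl = 1.9/cos14.3° = 1.961 m; N'_3 = 159·cos14.3° − 8·1.961 = 138.4; c'Δl = 23.53; W sinα = 39.3
Slice 4: Δl = 1.3/cos21.4° = 1.396 m; N'_4 = 95·cos21.4° − 16·1.396 = 66.1; c'Δl = 16.76; W sinα = 34.7
Slice 5: Δl = 3.0/cos31.5° = 3.518 m; N'_5 = 154·cos31.5° − 20·3.518 = 60.9; c'Δl = 42.22; W sinα = 80.5
Slice 6: Δl = 1.5/cos43.5° = 2.068 m; N'_6 = 24·cos43.5° − 5·2.068 = 7.1; c'Δl = 24.81; W sinα = 16.5
Σc'Δl = 154.3 kN/m; ΣN' = 438.2 kN/m; ΣW sinα = 187.6 kN/m
Resisting = 154.3 + 438.2·tan25.9° = 154.3 + 212.8 = 367.0 kN/m
FS = 367.0 / 187.6 = 1.956

FS = 1.96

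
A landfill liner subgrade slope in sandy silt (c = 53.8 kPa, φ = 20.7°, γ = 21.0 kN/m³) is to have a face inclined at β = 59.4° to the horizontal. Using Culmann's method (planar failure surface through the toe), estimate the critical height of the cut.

Culmann's analysis gives the critical failure plane at α_cr = (β + φ)/2 = (59.4 + 20.7)/2 = 40.0°, and the critical height
H_c = (4c/γ) · sinβ cosφ / [1 − cos(β − φ)]
    = (4·53.8/21.0) · sin59.4°·cos20.7° / [1 − cos(38.7°)]
    = 10.248 · 0.8607·0.9354 / [1 − 0.7804]
    = 10.248 · 0.8052 / 0.2196
    = 37.58 m

H_c = 37.58 m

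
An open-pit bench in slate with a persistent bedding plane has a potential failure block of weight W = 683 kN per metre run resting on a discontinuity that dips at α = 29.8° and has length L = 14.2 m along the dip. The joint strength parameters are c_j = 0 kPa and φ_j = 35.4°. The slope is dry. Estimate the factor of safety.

Resolving the block weight along and normal to the plane and applying the Mohr–Coulomb strength on the joint:
N' = W cosα = 683·cos29.8° = 592.7 kN/m
Driving force T = W sinα = 683·sin29.8° = 339.4 kN/m
Resisting force R = c_j·L + N'·tanφ_j = 0·14.2 + 592.7·tan35.4° = 0.0 + 421.2 = 421.2 kN/m
FS = R / T = 421.2 / 339.4 = 1.241

FS = 1.24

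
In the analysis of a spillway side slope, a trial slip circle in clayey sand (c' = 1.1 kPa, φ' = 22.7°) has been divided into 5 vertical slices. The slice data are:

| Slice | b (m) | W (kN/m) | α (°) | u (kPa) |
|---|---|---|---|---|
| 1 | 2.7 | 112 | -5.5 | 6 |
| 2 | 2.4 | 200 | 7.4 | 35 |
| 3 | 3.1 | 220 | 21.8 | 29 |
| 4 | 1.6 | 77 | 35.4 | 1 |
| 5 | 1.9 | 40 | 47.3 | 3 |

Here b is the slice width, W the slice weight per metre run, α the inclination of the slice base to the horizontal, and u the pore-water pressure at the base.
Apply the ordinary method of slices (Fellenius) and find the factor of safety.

Ordinary method of slices: FS = Σ[c'·Δl_i + (W_i cosα_i − u_i·Δl_i)·tanφ'] / Σ W_i sinα_i, with Δl_i = b_i / cosα_i.
Slice 1: Δl = 2.7/cos(-5.5°) = 2.712 m; N'_1 = 112·cos(-5.5°) − 6·2.712 = 95.2; c'Δl = 2.98; W sinα = -10.7
Slice 2: Δl = 2.4/cos7.4° = 2.420 m; N'_2 = 200·cos7.4° − 35·2.420 = 113.6; c'Δl = 2.66; W sinα = 25.8
Slice 3: Δl = 3.1/cos21.8° = 3.339 m; N'_3 = 220·cos21.8° − 29·3.339 = 107.4; c'Δl = 3.67; W sinα = 81.7
Slice 4: Δl = 1.6/cos35.4° = 1.963 m; N'_4 = 77·cos35.4° − 1·1.963 = 60.8; c'Δl = 2.16; W sinα = 44.6
Slice 5: Δl = 1.9/cos47.3° = 2.802 m; N'_5 = 40·cos47.3° − 3·2.802 = 18.7; c'Δl = 3.08; W sinα = 29.4
Σc'Δl = 14.6 kN/m; ΣN' = 395.8 kN/m; ΣW sinα = 170.7 kN/m
Resisting = 14.6 + 395.8·tan22.7° = 14.6 + 165.6 = 180.1 kN/m
FS = 180.1 / 170.7 = 1.055

FS = 1.06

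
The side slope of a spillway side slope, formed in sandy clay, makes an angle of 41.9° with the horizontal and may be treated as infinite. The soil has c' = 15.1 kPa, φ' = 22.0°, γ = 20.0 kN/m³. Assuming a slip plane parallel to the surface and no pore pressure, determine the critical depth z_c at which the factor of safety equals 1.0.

z_c = 2.76 m

Setting FS = 1.00 in FS = [c' + γz cos²β tanφ'] / [γz sinβ cosβ] and solving for z:
z = c' / [γ cosβ (FS·sinβ − cosβ·tanφ')]
  = 15.1 / [20.0·cos41.9°·(1.00·sin41.9° − cos41.9°·tan22.0°)]
  = 15.1 / [20.0·0.7443·(1.00·0.6678 − 0.7443·0.4040)]
  = 15.1 / 5.4649 = 2.763 m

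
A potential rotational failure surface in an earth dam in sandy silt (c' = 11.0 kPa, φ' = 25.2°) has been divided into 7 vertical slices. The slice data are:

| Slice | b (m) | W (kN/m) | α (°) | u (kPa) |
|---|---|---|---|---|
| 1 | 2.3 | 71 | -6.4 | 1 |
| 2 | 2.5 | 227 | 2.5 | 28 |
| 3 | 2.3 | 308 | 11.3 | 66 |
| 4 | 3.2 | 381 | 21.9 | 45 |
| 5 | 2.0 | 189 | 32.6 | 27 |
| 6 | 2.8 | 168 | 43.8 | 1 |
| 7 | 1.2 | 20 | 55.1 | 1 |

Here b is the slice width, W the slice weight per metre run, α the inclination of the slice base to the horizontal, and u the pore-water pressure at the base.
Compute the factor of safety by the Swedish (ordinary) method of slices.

FS = 1.32

Ordinary method of slices: FS = Σ[c'·Δl_i + (W_i cosα_i − u_i·Δl_i)·tanφ'] / Σ W_i sinα_i, with Δl_i = b_i / cosα_i.
Slice 1: Δl = 2.3/cos(-6.4°) = 2.314 m; N'_1 = 71·cos(-6.4°) − 1·2.314 = 68.2; c'Δl = 25.46; W sinα = -7.9
Slice 2: Δl = 2.5/cos2.5° = 2.502 m; N'_2 = 227·cos2.5° − 28·2.502 = 156.7; c'Δl = 27.53; W sinα = 9.9
Slice 3: Δl = 2.3/cos11.3° = 2.345 m; N'_3 = 308·cos11.3° − 66·2.345 = 147.2; c'Δl = 25.80; W sinα = 60.4
Slice 4: Δl = 3.2/cos21.9° = 3.449 m; N'_4 = 381·cos21.9° − 45·3.449 = 198.3; c'Δl = 37.94; W sinα = 142.1
Slice 5: Δl = 2.0/cos32.6° = 2.374 m; N'_5 = 189·cos32.6° − 27·2.374 = 95.1; c'Δl = 26.11; W sinα = 101.8
Slice 6: Δl = 2.8/cos43.8° = 3.879 m; N'_6 = 168·cos43.8° − 1·3.879 = 117.4; c'Δl = 42.67; W sinα = 116.3
Slice 7: Δl = 1.2/cos55.1° = 2.097 m; N'_7 = 20·cos55.1° − 1·2.097 = 9.3; c'Δl = 23.07; W sinα = 16.4
Σc'Δl = 208.6 kN/m; ΣN' = 792.3 kN/m; ΣW sinα = 439.0 kN/m
Resisting = 208.6 + 792.3·tan25.2° = 208.6 + 372.8 = 581.4 kN/m
FS = 581.4 / 439.0 = 1.325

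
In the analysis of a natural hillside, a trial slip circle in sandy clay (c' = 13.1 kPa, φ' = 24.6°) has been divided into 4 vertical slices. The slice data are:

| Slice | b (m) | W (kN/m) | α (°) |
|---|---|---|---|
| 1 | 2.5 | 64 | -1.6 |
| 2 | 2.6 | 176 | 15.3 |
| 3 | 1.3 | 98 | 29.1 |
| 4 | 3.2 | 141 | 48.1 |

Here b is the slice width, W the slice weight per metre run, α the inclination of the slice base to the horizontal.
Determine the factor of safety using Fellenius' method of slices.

Ordinary method of slices: FS = Σ[c'·Δl_i + (W_i cosα_i)·tanφ'] / Σ W_i sinα_i, with Δl_i = b_i / cosα_i.
Slice 1: Δl = 2.5/cos(-1.6°) = 2.501 m; N'_1 = 64·cos(-1.6°) = 64.0; c'Δl = 32.76; W sinα = -1.8
Slice 2: Δl = 2.6/cos15.3° = 2.696 m; N'_2 = 176·cos15.3° = 169.8; c'Δl = 35.31; W sinα = 46.4
Slice 3: Δl = 1.3/cos29.1° = 1.488 m; N'_3 = 98·cos29.1° = 85.6; c'Δl = 19.49; W sinα = 47.7
Slice 4: Δl = 3.2/cos48.1° = 4.792 m; N'_4 = 141·cos48.1° = 94.2; c'Δl = 62.77; W sinα = 104.9
Σc'Δl = 150.3 kN/m; ΣN' = 413.5 kN/m; ΣW sinα = 197.3 kN/m
Resisting = 150.3 + 413.5·tan24.6° = 150.3 + 189.3 = 339.7 kN/m
FS = 339.7 / 197.3 = 1.722

FS = 1.72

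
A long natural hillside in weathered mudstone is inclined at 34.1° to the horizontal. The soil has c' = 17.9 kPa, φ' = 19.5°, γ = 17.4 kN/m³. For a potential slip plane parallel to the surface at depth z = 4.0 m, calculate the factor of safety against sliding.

For an infinite slope with a slip plane parallel to the surface (no pore pressure): FS = [c' + γz cos²β tanφ'] / [γz sinβ cosβ].
γz = 17.4·4.0 = 69.60 kN/m²
Numerator = 17.9 + 69.60·cos²34.1°·tan19.5° = 17.9 + 69.60·0.6857·0.3541 = 34.800 kPa
Denominator = 69.60·sin34.1°·cos34.1° = 69.60·0.5606·0.8281 = 32.311 kPa
FS = 34.800 / 32.311 = 1.077

FS = 1.08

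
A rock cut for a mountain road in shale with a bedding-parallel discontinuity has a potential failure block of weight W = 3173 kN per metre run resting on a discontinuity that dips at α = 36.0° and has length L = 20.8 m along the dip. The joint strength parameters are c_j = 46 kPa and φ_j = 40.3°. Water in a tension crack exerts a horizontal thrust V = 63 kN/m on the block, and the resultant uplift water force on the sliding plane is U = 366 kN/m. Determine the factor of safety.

FS = 1.46

Resolving the block weight along and normal to the plane and applying the Mohr–Coulomb strength on the joint:
N' = W cosα − U − V sinα = 3173·cos36.0° − 366 − 63·sin36.0° = 2164.0 kN/m
Driving force T = W sinα + V cosα = 3173·sin36.0° + 63·cos36.0° = 1916.0 kN/m
Resisting force R = c_j·L + N'·tanφ_j = 46·20.8 + 2164.0·tan40.3° = 956.8 + 1835.2 = 2792.0 kN/m
FS = R / T = 2792.0 / 1916.0 = 1.457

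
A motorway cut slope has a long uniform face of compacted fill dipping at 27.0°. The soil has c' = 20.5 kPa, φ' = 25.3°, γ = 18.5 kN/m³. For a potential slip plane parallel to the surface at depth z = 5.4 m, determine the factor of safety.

FS = 1.44

For an infinite slope with a slip plane parallel to the surface (no pore pressure): FS = [c' + γz cos²β tanφ'] / [γz sinβ cosβ].
γz = 18.5·5.4 = 99.90 kN/m²
Numerator = 20.5 + 99.90·cos²27.0°·tan25.3° = 20.5 + 99.90·0.7939·0.4727 = 57.990 kPa
Denominator = 99.90·sin27.0°·cos27.0° = 99.90·0.4540·0.8910 = 40.410 kPa
FS = 57.990 / 40.410 = 1.435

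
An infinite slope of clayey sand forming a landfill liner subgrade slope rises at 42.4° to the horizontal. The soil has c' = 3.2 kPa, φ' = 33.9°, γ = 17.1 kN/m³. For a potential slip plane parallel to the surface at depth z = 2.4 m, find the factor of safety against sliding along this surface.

FS = 0.89

For an infinite slope with a slip plane parallel to the surface (no pore pressure): FS = [c' + γz cos²β tanφ'] / [γz sinβ cosβ].
γz = 17.1·2.4 = 41.04 kN/m²
Numerator = 3.2 + 41.04·cos²42.4°·tan33.9° = 3.2 + 41.04·0.5453·0.6720 = 18.239 kPa
Denominator = 41.04·sin42.4°·cos42.4° = 41.04·0.6743·0.7385 = 20.436 kPa
FS = 18.239 / 20.436 = 0.892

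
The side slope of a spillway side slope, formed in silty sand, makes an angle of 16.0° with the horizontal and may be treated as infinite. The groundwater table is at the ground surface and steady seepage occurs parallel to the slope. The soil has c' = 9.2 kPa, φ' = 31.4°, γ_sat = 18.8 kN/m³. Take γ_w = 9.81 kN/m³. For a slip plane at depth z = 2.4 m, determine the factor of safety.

FS = 1.79

With seepage parallel to the slope and the water table at the surface, the effective normal stress on the slip plane uses the buoyant unit weight γ' = γ_sat − γ_w while the driving shear stress uses γ_sat:
FS = [c' + γ' z cos²β tanφ'] / [γ_sat z sinβ cosβ]
γ' = 18.8 − 9.81 = 8.99 kN/m³
Numerator = 9.2 + 8.99·2.4·cos²16.0°·tan31.4° = 9.2 + 8.99·2.4·0.9240·0.6104 = 21.369 kPa
Denominator = 18.8·2.4·sin16.0°·cos16.0° = 18.8·2.4·0.2756·0.9613 = 11.955 kPa
FS = 21.369 / 11.955 = 1.787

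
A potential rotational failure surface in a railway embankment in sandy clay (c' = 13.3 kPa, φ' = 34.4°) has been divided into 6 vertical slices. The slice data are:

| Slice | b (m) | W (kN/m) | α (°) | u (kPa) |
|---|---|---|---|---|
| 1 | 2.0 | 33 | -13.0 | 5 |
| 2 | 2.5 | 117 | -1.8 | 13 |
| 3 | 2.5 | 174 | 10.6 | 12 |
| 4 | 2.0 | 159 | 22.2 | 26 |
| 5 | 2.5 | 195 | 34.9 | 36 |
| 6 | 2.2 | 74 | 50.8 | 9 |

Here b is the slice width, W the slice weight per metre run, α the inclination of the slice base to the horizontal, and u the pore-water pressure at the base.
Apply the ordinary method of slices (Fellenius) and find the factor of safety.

FS = 1.95

Ordinary method of slices: FS = Σ[c'·Δl_i + (W_i cosα_i − u_i·Δl_i)·tanφ'] / Σ W_i sinα_i, with Δl_i = b_i / cosα_i.
Slice 1: Δl = 2.0/cos(-13.0°) = 2.053 m; N'_1 = 33·cos(-13.0°) − 5·2.053 = 21.9; c'Δl = 27.30; W sinα = -7.4
Slice 2: Δl = 2.5/cos(-1.8°) = 2.501 m; N'_2 = 117·cos(-1.8°) − 13·2.501 = 84.4; c'Δl = 33.27; W sinα = -3.7
Slice 3: Δl = 2.5/cos10.6° = 2.543 m; N'_3 = 174·cos10.6° − 12·2.543 = 140.5; c'Δl = 33.83; W sinα = 32.0
Slice 4: Δl = 2.0/cos22.2° = 2.160 m; N'_4 = 159·cos22.2° − 26·2.160 = 91.1; c'Δl = 28.73; W sinα = 60.1
Slice 5: Δl = 2.5/cos34.9° = 3.048 m; N'_5 = 195·cos34.9° − 36·3.048 = 50.2; c'Δl = 40.54; W sinα = 111.6
Slice 6: Δl = 2.2/cos50.8° = 3.481 m; N'_6 = 74·cos50.8° − 9·3.481 = 15.4; c'Δl = 46.30; W sinα = 57.3
Σc'Δl = 210.0 kN/m; ΣN' = 403.5 kN/m; ΣW sinα = 249.9 kN/m
Resisting = 210.0 + 403.5·tan34.4° = 210.0 + 276.3 = 486.3 kN/m
FS = 486.3 / 249.9 = 1.946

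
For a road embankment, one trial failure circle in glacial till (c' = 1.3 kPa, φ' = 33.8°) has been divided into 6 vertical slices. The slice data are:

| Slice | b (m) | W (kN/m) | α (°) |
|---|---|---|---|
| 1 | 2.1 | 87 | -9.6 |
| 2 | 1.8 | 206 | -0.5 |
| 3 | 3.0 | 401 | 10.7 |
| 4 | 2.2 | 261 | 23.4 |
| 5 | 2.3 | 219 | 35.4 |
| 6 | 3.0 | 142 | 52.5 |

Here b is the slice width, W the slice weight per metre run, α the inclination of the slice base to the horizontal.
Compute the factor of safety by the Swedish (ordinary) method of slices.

Ordinary method of slices: FS = Σ[c'·Δl_i + (W_i cosα_i)·tanφ'] / Σ W_i sinα_i, with Δl_i = b_i / cosα_i.
Slice 1: Δl = 2.1/cos(-9.6°) = 2.130 m; N'_1 = 87·cos(-9.6°) = 85.8; c'Δl = 2.77; W sinα = -14.5
Slice 2: Δl = 1.8/cos(-0.5°) = 1.800 m; N'_2 = 206·cos(-0.5°) = 206.0; c'Δl = 2.34; W sinα = -1.8
Slice 3: Δl = 3.0/cos10.7° = 3.053 m; N'_3 = 401·cos10.7° = 394.0; c'Δl = 3.97; W sinα = 74.5
Slice 4: Δl = 2.2/cos23.4° = 2.397 m; N'_4 = 261·cos23.4° = 239.5; c'Δl = 3.12; W sinα = 103.7
Slice 5: Δl = 2.3/cos35.4° = 2.822 m; N'_5 = 219·cos35.4° = 178.5; c'Δl = 3.67; W sinα = 126.9
Slice 6: Δl = 3.0/cos52.5° = 4.928 m; N'_6 = 142·cos52.5° = 86.4; c'Δl = 6.41; W sinα = 112.7
Σc'Δl = 22.3 kN/m; ΣN' = 1190.3 kN/m; ΣW sinα = 401.3 kN/m
Resisting = 22.3 + 1190.3·tan33.8° = 22.3 + 796.8 = 819.1 kN/m
FS = 819.1 / 401.3 = 2.041

FS = 2.04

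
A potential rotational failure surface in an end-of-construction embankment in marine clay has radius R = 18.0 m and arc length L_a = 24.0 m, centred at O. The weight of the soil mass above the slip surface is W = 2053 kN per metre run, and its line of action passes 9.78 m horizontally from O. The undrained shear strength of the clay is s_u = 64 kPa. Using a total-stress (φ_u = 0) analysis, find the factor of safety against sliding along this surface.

Taking moments about the centre O, the resisting moment is provided by the undrained shear strength acting along the arc:
M_R = s_u·L_a·R = 64·24.00·18.0 = 27648.0 kN·m/m
M_D = W·d = 2053·9.78 = 20078.3 kN·m/m
FS = M_R / M_D = 27648.0 / 20078.3 = 1.377

FS = 1.38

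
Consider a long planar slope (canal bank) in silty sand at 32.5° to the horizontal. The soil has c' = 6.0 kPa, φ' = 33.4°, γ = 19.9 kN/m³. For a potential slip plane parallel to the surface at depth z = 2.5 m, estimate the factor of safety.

FS = 1.30

For an infinite slope with a slip plane parallel to the surface (no pore pressure): FS = [c' + γz cos²β tanφ'] / [γz sinβ cosβ].
γz = 19.9·2.5 = 49.75 kN/m²
Numerator = 6.0 + 49.75·cos²32.5°·tan33.4° = 6.0 + 49.75·0.7113·0.6594 = 29.334 kPa
Denominator = 49.75·sin32.5°·cos32.5° = 49.75·0.5373·0.8434 = 22.544 kPa
FS = 29.334 / 22.544 = 1.301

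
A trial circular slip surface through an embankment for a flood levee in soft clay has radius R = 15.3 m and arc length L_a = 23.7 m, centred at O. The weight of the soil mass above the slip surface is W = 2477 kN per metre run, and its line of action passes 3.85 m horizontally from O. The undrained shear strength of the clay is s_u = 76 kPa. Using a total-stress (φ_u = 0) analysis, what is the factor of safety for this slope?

Taking moments about the centre O, the resisting moment is provided by the undrained shear strength acting along the arc:
M_R = s_u·L_a·R = 76·23.70·15.3 = 27558.4 kN·m/m
M_D = W·d = 2477·3.85 = 9536.5 kN·m/m
FS = M_R / M_D = 27558.4 / 9536.5 = 2.890

FS = 2.89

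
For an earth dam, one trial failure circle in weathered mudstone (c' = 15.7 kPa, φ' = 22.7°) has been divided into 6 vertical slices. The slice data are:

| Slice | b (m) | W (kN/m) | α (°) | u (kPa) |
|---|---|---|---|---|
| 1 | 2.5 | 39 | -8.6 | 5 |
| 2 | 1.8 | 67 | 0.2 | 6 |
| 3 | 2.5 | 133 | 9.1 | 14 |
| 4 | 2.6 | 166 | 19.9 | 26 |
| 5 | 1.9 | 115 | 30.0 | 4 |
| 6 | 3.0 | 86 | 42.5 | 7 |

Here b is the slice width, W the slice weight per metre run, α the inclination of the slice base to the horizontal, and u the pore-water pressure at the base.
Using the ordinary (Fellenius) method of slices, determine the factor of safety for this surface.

FS = 2.20

Ordinary method of slices: FS = Σ[c'·Δl_i + (W_i cosα_i − u_i·Δl_i)·tanφ'] / Σ W_i sinα_i, with Δl_i = b_i / cosα_i.
Slice 1: Δl = 2.5/cos(-8.6°) = 2.528 m; N'_1 = 39·cos(-8.6°) − 5·2.528 = 25.9; c'Δl = 39.70; W sinα = -5.8
Slice 2: Δl = 1.8/cos0.2° = 1.800 m; N'_2 = 67·cos0.2° − 6·1.800 = 56.2; c'Δl = 28.26; W sinα = 0.2
Slice 3: Δl = 2.5/cos9.1° = 2.532 m; N'_3 = 133·cos9.1° − 14·2.532 = 95.9; c'Δl = 39.75; W sinα = 21.0
Slice 4: Δl = 2.6/cos19.9° = 2.765 m; N'_4 = 166·cos19.9° − 26·2.765 = 84.2; c'Δl = 43.41; W sinα = 56.5
Slice 5: Δl = 1.9/cos30.0° = 2.194 m; N'_5 = 115·cos30.0° − 4·2.194 = 90.8; c'Δl = 34.44; W sinα = 57.5
Slice 6: Δl = 3.0/cos42.5° = 4.069 m; N'_6 = 86·cos42.5° − 7·4.069 = 34.9; c'Δl = 63.88; W sinα = 58.1
Σc'Δl = 249.4 kN/m; ΣN' = 387.9 kN/m; ΣW sinα = 187.5 kN/m
Resisting = 249.4 + 387.9·tan22.7° = 249.4 + 162.3 = 411.7 kN/m
FS = 411.7 / 187.5 = 2.195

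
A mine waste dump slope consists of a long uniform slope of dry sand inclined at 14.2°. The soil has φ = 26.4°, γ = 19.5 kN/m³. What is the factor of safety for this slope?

FS = 1.96

For a dry cohesionless infinite slope the factor of safety is FS = tanφ / tanβ.
FS = tan26.4° / tan14.2° = 0.4964 / 0.2530 = 1.962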